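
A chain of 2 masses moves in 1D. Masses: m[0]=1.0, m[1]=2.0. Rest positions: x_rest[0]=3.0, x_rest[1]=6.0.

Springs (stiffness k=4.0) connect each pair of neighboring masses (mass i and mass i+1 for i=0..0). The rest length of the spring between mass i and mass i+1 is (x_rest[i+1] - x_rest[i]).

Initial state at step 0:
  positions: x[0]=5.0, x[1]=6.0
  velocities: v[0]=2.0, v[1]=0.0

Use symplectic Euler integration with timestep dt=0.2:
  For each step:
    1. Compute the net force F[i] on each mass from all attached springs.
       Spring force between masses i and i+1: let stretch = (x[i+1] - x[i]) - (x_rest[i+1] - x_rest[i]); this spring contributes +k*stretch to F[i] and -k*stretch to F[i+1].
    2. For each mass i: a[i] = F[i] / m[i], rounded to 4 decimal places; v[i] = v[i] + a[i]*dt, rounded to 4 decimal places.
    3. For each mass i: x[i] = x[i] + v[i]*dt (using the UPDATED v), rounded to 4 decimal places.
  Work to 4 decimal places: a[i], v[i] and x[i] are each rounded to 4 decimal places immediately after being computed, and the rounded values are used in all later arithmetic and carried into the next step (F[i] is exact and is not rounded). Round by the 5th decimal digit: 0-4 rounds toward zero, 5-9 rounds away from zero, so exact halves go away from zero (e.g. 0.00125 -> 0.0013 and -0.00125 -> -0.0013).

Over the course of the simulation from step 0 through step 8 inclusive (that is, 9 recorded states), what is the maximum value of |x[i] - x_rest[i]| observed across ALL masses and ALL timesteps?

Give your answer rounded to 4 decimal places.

Answer: 2.2711

Derivation:
Step 0: x=[5.0000 6.0000] v=[2.0000 0.0000]
Step 1: x=[5.0800 6.1600] v=[0.4000 0.8000]
Step 2: x=[4.8528 6.4736] v=[-1.1360 1.5680]
Step 3: x=[4.4049 6.8975] v=[-2.2394 2.1197]
Step 4: x=[3.8758 7.3620] v=[-2.6453 2.3227]
Step 5: x=[3.4245 7.7876] v=[-2.2563 2.1282]
Step 6: x=[3.1913 8.1042] v=[-1.1658 1.5830]
Step 7: x=[3.2642 8.2678] v=[0.3645 0.8178]
Step 8: x=[3.6577 8.2711] v=[1.9674 0.0164]
Max displacement = 2.2711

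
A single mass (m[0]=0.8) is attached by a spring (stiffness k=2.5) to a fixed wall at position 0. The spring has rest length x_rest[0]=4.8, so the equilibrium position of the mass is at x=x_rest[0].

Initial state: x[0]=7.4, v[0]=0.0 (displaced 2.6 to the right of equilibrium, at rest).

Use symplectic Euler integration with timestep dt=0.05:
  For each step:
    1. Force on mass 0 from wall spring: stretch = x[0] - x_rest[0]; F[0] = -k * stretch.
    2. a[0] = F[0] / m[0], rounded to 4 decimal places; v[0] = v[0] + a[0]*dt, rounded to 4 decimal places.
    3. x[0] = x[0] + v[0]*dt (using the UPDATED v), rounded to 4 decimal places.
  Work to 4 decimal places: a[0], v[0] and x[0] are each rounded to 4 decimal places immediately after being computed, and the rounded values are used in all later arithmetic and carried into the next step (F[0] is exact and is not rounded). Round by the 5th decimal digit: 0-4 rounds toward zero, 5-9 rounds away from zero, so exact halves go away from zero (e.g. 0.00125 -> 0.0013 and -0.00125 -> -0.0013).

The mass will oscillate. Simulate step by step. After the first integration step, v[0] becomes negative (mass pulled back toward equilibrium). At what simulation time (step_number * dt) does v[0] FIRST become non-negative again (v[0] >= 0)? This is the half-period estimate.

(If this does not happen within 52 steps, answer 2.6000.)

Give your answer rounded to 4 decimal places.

Answer: 1.8000

Derivation:
Step 0: x=[7.4000] v=[0.0000]
Step 1: x=[7.3797] v=[-0.4063]
Step 2: x=[7.3392] v=[-0.8094]
Step 3: x=[7.2789] v=[-1.2062]
Step 4: x=[7.1992] v=[-1.5935]
Step 5: x=[7.1008] v=[-1.9684]
Step 6: x=[6.9844] v=[-2.3279]
Step 7: x=[6.8509] v=[-2.6692]
Step 8: x=[6.7014] v=[-2.9897]
Step 9: x=[6.5371] v=[-3.2868]
Step 10: x=[6.3592] v=[-3.5582]
Step 11: x=[6.1691] v=[-3.8018]
Step 12: x=[5.9683] v=[-4.0157]
Step 13: x=[5.7584] v=[-4.1982]
Step 14: x=[5.5410] v=[-4.3480]
Step 15: x=[5.3178] v=[-4.4638]
Step 16: x=[5.0906] v=[-4.5447]
Step 17: x=[4.8611] v=[-4.5901]
Step 18: x=[4.6311] v=[-4.5996]
Step 19: x=[4.4024] v=[-4.5732]
Step 20: x=[4.1768] v=[-4.5111]
Step 21: x=[3.9561] v=[-4.4137]
Step 22: x=[3.7420] v=[-4.2818]
Step 23: x=[3.5362] v=[-4.1165]
Step 24: x=[3.3403] v=[-3.9190]
Step 25: x=[3.1558] v=[-3.6909]
Step 26: x=[2.9841] v=[-3.4340]
Step 27: x=[2.8266] v=[-3.1503]
Step 28: x=[2.6845] v=[-2.8420]
Step 29: x=[2.5589] v=[-2.5115]
Step 30: x=[2.4508] v=[-2.1613]
Step 31: x=[2.3611] v=[-1.7942]
Step 32: x=[2.2904] v=[-1.4131]
Step 33: x=[2.2394] v=[-1.0210]
Step 34: x=[2.2084] v=[-0.6209]
Step 35: x=[2.1976] v=[-0.2160]
Step 36: x=[2.2071] v=[0.1906]
First v>=0 after going negative at step 36, time=1.8000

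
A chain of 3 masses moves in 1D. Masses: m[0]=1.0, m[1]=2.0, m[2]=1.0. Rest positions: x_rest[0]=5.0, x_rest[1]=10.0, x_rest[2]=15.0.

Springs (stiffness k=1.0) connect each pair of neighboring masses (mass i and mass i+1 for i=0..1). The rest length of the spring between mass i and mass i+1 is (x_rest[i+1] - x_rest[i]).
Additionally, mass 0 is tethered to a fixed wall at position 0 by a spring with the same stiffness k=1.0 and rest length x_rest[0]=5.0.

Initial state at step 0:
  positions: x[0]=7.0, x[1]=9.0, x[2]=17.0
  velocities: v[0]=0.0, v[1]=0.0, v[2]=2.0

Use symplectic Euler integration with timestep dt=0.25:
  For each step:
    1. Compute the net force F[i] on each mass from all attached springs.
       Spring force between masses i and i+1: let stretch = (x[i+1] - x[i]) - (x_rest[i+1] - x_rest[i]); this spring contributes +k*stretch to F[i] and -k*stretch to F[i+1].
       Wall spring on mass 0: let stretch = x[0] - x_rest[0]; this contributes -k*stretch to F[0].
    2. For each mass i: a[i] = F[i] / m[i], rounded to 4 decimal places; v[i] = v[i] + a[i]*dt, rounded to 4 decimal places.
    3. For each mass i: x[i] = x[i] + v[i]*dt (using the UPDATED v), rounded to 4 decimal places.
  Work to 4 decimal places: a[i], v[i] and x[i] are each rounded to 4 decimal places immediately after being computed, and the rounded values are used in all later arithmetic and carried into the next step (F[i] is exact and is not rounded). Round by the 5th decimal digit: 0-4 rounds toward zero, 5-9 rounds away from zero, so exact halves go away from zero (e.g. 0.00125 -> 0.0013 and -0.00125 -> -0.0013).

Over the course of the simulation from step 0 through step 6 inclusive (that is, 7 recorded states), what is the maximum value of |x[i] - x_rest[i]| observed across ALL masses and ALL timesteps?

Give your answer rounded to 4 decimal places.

Answer: 2.4297

Derivation:
Step 0: x=[7.0000 9.0000 17.0000] v=[0.0000 0.0000 2.0000]
Step 1: x=[6.6875 9.1875 17.3125] v=[-1.2500 0.7500 1.2500]
Step 2: x=[6.1133 9.5508 17.4297] v=[-2.2969 1.4531 0.4688]
Step 3: x=[5.3718 10.0529 17.3670] v=[-2.9659 2.0083 -0.2509]
Step 4: x=[4.5872 10.6373 17.1597] v=[-3.1386 2.3374 -0.8294]
Step 5: x=[3.8940 11.2364 16.8572] v=[-2.7729 2.3965 -1.2100]
Step 6: x=[3.4163 11.7817 16.5159] v=[-1.9108 2.1813 -1.3652]
Max displacement = 2.4297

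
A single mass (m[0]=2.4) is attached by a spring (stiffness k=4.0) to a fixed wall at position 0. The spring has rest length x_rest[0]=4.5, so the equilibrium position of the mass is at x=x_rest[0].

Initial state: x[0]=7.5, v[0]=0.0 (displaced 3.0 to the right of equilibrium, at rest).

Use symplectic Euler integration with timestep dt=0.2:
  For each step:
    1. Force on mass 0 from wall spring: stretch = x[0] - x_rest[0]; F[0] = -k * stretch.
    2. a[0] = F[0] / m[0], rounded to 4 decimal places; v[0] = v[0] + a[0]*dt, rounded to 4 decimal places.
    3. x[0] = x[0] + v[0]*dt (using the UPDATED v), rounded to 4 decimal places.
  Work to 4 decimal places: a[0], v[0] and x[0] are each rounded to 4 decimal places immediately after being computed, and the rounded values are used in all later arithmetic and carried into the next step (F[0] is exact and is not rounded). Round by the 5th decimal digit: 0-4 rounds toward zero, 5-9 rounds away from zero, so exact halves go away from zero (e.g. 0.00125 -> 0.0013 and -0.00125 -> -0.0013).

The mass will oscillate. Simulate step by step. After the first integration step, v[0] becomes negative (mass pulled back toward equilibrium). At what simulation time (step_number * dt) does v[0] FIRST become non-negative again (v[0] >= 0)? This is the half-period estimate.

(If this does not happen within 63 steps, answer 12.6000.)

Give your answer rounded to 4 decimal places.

Answer: 2.6000

Derivation:
Step 0: x=[7.5000] v=[0.0000]
Step 1: x=[7.3000] v=[-1.0000]
Step 2: x=[6.9133] v=[-1.9333]
Step 3: x=[6.3658] v=[-2.7377]
Step 4: x=[5.6939] v=[-3.3596]
Step 5: x=[4.9424] v=[-3.7576]
Step 6: x=[4.1614] v=[-3.9051]
Step 7: x=[3.4030] v=[-3.7922]
Step 8: x=[2.7177] v=[-3.4265]
Step 9: x=[2.1512] v=[-2.8324]
Step 10: x=[1.7413] v=[-2.0495]
Step 11: x=[1.5153] v=[-1.1299]
Step 12: x=[1.4883] v=[-0.1350]
Step 13: x=[1.6621] v=[0.8689]
First v>=0 after going negative at step 13, time=2.6000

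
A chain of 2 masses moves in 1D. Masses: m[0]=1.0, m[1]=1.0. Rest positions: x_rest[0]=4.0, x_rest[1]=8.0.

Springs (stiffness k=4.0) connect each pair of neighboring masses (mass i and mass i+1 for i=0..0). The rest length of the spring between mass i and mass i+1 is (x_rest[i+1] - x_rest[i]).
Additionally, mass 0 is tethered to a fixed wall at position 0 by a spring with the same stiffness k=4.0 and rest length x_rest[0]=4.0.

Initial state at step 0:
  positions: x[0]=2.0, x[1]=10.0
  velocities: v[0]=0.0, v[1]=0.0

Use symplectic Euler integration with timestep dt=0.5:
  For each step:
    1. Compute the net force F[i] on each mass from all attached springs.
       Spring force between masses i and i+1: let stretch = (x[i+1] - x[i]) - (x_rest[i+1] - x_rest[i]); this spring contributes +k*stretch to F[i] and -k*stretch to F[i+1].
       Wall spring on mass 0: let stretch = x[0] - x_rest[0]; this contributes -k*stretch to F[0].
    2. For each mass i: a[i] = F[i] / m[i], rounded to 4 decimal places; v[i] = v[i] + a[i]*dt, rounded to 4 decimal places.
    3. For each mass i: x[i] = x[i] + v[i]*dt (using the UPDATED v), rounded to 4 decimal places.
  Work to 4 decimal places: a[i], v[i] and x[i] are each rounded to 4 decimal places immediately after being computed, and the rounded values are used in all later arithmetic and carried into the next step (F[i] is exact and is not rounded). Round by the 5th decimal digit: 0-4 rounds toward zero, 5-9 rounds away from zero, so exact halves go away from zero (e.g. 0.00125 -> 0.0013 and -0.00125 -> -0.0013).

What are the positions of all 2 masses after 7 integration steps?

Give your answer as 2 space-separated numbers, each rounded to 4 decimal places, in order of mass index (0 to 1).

Step 0: x=[2.0000 10.0000] v=[0.0000 0.0000]
Step 1: x=[8.0000 6.0000] v=[12.0000 -8.0000]
Step 2: x=[4.0000 8.0000] v=[-8.0000 4.0000]
Step 3: x=[0.0000 10.0000] v=[-8.0000 4.0000]
Step 4: x=[6.0000 6.0000] v=[12.0000 -8.0000]
Step 5: x=[6.0000 6.0000] v=[0.0000 0.0000]
Step 6: x=[0.0000 10.0000] v=[-12.0000 8.0000]
Step 7: x=[4.0000 8.0000] v=[8.0000 -4.0000]

Answer: 4.0000 8.0000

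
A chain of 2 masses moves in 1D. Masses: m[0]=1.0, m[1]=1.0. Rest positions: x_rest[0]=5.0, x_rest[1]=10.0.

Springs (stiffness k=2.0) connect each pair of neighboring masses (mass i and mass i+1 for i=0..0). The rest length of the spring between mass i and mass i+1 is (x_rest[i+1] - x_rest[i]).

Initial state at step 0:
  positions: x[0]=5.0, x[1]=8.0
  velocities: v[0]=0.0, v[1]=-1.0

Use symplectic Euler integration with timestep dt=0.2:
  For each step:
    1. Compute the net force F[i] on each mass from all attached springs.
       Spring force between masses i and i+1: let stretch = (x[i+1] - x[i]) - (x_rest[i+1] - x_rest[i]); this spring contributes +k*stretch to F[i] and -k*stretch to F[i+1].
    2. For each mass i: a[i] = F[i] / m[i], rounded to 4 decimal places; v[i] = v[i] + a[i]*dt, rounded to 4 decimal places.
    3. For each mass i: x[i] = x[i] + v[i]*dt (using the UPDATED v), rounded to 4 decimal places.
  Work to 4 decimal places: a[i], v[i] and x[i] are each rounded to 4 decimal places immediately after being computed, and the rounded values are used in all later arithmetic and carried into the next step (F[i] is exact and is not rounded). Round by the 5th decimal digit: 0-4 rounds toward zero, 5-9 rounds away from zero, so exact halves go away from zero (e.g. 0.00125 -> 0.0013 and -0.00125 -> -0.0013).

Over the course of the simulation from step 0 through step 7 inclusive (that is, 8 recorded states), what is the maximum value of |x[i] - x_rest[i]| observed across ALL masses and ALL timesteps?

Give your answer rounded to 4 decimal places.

Step 0: x=[5.0000 8.0000] v=[0.0000 -1.0000]
Step 1: x=[4.8400 7.9600] v=[-0.8000 -0.2000]
Step 2: x=[4.5296 8.0704] v=[-1.5520 0.5520]
Step 3: x=[4.1025 8.2975] v=[-2.1357 1.1357]
Step 4: x=[3.6110 8.5890] v=[-2.4577 1.4577]
Step 5: x=[3.1177 8.8823] v=[-2.4665 1.4665]
Step 6: x=[2.6856 9.1144] v=[-2.1607 1.1607]
Step 7: x=[2.3678 9.2322] v=[-1.5892 0.5892]
Max displacement = 2.6322

Answer: 2.6322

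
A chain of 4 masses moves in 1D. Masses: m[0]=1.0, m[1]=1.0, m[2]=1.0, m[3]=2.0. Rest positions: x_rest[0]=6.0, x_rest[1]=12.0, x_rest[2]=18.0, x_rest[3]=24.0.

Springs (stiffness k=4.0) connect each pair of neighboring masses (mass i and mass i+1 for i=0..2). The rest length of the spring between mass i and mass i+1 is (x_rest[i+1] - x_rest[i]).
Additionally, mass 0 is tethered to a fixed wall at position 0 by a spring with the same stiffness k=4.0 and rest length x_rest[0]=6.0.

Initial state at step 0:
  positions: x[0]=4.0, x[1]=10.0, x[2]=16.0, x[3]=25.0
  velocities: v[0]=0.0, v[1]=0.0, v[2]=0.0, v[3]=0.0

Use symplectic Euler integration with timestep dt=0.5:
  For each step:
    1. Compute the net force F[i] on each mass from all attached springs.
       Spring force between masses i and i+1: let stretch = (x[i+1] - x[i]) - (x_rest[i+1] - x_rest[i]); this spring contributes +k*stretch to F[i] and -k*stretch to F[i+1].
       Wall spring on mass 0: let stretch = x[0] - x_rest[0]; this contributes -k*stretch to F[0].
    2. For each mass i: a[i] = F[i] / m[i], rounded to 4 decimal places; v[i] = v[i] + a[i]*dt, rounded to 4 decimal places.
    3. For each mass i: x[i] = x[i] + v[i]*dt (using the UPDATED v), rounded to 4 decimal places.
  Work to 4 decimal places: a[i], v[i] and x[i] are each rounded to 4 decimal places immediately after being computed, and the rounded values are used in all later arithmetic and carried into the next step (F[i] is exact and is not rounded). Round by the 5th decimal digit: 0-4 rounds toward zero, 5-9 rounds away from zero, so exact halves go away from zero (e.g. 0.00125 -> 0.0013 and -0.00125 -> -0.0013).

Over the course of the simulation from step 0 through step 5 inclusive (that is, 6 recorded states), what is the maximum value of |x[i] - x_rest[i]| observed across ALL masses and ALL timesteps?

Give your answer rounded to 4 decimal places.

Step 0: x=[4.0000 10.0000 16.0000 25.0000] v=[0.0000 0.0000 0.0000 0.0000]
Step 1: x=[6.0000 10.0000 19.0000 23.5000] v=[4.0000 0.0000 6.0000 -3.0000]
Step 2: x=[6.0000 15.0000 17.5000 22.7500] v=[0.0000 10.0000 -3.0000 -1.5000]
Step 3: x=[9.0000 13.5000 18.7500 22.3750] v=[6.0000 -3.0000 2.5000 -0.7500]
Step 4: x=[7.5000 12.7500 18.3750 23.1875] v=[-3.0000 -1.5000 -0.7500 1.6250]
Step 5: x=[3.7500 12.3750 17.1875 24.5938] v=[-7.5000 -0.7500 -2.3750 2.8125]
Max displacement = 3.0000

Answer: 3.0000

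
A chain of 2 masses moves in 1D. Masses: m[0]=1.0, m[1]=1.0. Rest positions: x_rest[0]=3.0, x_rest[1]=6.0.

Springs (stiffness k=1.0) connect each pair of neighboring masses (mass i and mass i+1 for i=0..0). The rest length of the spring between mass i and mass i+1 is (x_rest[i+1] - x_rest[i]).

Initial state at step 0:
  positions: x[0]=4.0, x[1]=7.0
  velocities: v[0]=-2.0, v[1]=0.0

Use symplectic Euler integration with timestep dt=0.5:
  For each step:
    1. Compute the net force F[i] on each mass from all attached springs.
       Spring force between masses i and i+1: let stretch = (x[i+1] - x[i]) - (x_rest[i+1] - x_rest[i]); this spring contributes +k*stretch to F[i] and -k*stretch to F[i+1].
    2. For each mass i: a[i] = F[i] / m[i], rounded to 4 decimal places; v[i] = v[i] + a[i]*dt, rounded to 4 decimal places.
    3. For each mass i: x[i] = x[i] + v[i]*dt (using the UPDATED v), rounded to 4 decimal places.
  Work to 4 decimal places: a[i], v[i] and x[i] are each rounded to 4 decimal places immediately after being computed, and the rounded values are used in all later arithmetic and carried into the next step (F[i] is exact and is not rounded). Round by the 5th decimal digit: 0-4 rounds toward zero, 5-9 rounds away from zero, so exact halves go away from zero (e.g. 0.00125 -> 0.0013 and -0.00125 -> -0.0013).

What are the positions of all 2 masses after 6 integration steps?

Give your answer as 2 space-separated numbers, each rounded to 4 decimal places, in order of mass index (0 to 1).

Step 0: x=[4.0000 7.0000] v=[-2.0000 0.0000]
Step 1: x=[3.0000 7.0000] v=[-2.0000 0.0000]
Step 2: x=[2.2500 6.7500] v=[-1.5000 -0.5000]
Step 3: x=[1.8750 6.1250] v=[-0.7500 -1.2500]
Step 4: x=[1.8125 5.1875] v=[-0.1250 -1.8750]
Step 5: x=[1.8438 4.1563] v=[0.0625 -2.0625]
Step 6: x=[1.7032 3.2969] v=[-0.2813 -1.7188]

Answer: 1.7032 3.2969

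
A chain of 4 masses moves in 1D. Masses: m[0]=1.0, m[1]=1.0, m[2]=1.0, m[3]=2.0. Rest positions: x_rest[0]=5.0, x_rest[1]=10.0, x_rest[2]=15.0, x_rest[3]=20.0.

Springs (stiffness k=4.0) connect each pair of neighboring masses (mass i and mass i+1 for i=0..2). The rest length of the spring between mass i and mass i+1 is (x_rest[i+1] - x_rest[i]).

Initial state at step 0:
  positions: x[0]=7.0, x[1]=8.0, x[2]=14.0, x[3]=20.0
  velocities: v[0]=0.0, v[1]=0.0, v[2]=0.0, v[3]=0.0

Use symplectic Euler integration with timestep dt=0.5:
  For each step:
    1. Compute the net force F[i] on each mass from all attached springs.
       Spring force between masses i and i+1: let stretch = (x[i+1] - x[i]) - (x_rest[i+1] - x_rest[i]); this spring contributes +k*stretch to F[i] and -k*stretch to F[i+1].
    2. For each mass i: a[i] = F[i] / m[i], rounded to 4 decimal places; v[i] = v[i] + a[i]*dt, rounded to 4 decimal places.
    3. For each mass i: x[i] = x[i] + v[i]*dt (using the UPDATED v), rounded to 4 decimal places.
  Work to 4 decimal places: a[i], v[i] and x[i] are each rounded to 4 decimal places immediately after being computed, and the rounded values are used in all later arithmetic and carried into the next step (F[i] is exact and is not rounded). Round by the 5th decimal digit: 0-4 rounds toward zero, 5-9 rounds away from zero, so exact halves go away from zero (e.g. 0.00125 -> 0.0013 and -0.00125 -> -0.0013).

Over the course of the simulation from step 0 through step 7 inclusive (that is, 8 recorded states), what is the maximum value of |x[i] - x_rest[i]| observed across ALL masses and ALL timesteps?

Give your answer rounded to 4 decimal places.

Answer: 3.6250

Derivation:
Step 0: x=[7.0000 8.0000 14.0000 20.0000] v=[0.0000 0.0000 0.0000 0.0000]
Step 1: x=[3.0000 13.0000 14.0000 19.5000] v=[-8.0000 10.0000 0.0000 -1.0000]
Step 2: x=[4.0000 9.0000 18.5000 18.7500] v=[2.0000 -8.0000 9.0000 -1.5000]
Step 3: x=[5.0000 9.5000 13.7500 20.3750] v=[2.0000 1.0000 -9.5000 3.2500]
Step 4: x=[5.5000 9.7500 11.3750 21.1875] v=[1.0000 0.5000 -4.7500 1.6250]
Step 5: x=[5.2500 7.3750 17.1875 19.5938] v=[-0.5000 -4.7500 11.6250 -3.1875]
Step 6: x=[2.1250 12.6875 15.5938 19.2969] v=[-6.2500 10.6250 -3.1874 -0.5938]
Step 7: x=[4.5625 10.3438 14.7969 19.6485] v=[4.8750 -4.6874 -1.5938 0.7031]
Max displacement = 3.6250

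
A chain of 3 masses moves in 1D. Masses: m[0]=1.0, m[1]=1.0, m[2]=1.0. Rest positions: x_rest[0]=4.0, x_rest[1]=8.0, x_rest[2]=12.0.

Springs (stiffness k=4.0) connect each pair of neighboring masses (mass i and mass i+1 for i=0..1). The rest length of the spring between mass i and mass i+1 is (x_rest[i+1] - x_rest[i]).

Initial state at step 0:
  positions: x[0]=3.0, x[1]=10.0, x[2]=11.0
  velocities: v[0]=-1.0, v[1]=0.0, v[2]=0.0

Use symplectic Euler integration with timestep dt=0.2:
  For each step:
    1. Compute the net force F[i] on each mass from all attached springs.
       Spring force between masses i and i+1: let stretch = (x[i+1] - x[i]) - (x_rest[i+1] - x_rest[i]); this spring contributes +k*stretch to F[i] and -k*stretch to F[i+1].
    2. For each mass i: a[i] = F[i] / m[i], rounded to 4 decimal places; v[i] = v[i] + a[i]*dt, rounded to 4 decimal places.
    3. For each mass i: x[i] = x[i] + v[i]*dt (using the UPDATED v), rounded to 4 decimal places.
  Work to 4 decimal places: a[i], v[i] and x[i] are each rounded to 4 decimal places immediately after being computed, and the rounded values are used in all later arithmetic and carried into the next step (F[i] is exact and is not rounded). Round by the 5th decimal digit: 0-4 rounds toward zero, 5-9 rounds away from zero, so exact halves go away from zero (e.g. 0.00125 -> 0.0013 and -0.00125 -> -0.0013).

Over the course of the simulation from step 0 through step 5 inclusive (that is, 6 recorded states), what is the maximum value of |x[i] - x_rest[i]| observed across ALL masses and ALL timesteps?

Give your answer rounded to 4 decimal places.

Answer: 2.3653

Derivation:
Step 0: x=[3.0000 10.0000 11.0000] v=[-1.0000 0.0000 0.0000]
Step 1: x=[3.2800 9.0400 11.4800] v=[1.4000 -4.8000 2.4000]
Step 2: x=[3.8416 7.5488 12.2096] v=[2.8080 -7.4560 3.6480]
Step 3: x=[4.3564 6.2102 12.8335] v=[2.5738 -6.6931 3.1194]
Step 4: x=[4.5278 5.6347 13.0377] v=[0.8568 -2.8775 1.0208]
Step 5: x=[4.2363 6.0666 12.6974] v=[-1.4577 2.1594 -1.7016]
Max displacement = 2.3653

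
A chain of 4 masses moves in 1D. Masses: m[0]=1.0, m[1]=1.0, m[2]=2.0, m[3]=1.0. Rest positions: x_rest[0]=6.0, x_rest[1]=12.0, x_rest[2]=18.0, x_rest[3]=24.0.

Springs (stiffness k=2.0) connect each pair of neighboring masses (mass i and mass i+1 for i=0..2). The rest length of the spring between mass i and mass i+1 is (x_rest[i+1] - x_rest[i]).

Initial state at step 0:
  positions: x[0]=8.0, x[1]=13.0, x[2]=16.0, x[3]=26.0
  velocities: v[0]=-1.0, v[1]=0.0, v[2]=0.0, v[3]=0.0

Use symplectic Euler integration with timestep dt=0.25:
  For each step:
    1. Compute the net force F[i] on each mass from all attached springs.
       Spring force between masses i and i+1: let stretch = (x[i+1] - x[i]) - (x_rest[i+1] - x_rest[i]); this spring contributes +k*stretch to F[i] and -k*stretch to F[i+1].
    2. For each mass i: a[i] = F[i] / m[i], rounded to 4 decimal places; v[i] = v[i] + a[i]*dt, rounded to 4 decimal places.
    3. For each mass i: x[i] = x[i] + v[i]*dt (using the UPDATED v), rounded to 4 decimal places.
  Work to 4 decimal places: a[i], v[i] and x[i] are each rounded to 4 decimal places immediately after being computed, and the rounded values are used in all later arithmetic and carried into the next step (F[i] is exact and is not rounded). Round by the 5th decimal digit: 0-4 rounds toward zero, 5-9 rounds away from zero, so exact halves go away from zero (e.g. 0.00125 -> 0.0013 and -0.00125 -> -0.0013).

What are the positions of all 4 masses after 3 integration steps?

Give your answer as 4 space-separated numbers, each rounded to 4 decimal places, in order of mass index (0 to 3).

Step 0: x=[8.0000 13.0000 16.0000 26.0000] v=[-1.0000 0.0000 0.0000 0.0000]
Step 1: x=[7.6250 12.7500 16.4375 25.5000] v=[-1.5000 -1.0000 1.7500 -2.0000]
Step 2: x=[7.1406 12.3203 17.2110 24.6172] v=[-1.9375 -1.7188 3.0938 -3.5313]
Step 3: x=[6.5537 11.8545 18.1417 23.5586] v=[-2.3477 -1.8633 3.7227 -4.2344]

Answer: 6.5537 11.8545 18.1417 23.5586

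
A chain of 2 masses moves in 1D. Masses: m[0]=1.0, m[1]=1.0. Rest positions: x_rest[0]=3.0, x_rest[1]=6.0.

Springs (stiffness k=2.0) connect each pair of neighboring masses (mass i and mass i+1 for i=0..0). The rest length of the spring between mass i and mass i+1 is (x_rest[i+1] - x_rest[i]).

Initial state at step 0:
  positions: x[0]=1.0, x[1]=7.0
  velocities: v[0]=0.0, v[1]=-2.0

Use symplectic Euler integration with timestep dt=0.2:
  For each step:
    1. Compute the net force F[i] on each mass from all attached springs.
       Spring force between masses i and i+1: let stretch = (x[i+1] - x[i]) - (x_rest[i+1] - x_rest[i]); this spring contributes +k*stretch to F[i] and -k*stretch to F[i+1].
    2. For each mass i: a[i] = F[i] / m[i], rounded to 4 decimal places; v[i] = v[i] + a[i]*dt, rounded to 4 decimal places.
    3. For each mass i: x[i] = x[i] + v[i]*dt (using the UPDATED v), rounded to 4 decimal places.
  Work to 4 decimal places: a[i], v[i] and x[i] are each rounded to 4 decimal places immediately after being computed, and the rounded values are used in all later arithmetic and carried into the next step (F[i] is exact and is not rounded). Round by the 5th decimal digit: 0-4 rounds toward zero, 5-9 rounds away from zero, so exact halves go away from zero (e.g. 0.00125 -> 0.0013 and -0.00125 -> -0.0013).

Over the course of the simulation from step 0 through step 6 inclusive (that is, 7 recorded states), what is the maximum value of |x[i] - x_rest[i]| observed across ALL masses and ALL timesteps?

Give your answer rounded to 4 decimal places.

Answer: 3.3641

Derivation:
Step 0: x=[1.0000 7.0000] v=[0.0000 -2.0000]
Step 1: x=[1.2400 6.3600] v=[1.2000 -3.2000]
Step 2: x=[1.6496 5.5504] v=[2.0480 -4.0480]
Step 3: x=[2.1313 4.6687] v=[2.4083 -4.4083]
Step 4: x=[2.5760 3.8240] v=[2.2233 -4.2233]
Step 5: x=[2.8805 3.1195] v=[1.5225 -3.5225]
Step 6: x=[2.9641 2.6359] v=[0.4181 -2.4181]
Max displacement = 3.3641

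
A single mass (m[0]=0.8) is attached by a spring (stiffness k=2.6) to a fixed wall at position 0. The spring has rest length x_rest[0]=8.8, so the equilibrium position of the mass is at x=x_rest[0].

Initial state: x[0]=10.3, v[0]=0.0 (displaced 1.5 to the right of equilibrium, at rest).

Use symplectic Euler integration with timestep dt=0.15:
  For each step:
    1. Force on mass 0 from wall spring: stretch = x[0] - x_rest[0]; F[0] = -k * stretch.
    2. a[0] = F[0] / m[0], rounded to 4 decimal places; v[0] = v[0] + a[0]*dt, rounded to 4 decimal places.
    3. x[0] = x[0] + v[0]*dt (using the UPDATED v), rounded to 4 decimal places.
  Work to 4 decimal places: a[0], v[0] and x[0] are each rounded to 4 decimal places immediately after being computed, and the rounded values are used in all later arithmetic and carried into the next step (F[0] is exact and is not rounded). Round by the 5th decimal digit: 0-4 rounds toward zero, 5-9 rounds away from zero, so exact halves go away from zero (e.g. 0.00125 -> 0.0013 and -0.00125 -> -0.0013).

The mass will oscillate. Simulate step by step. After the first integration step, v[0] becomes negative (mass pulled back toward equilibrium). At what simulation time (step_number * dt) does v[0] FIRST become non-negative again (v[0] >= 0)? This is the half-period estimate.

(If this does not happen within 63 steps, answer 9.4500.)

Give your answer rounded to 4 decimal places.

Answer: 1.8000

Derivation:
Step 0: x=[10.3000] v=[0.0000]
Step 1: x=[10.1903] v=[-0.7313]
Step 2: x=[9.9789] v=[-1.4091]
Step 3: x=[9.6813] v=[-1.9838]
Step 4: x=[9.3193] v=[-2.4134]
Step 5: x=[8.9193] v=[-2.6666]
Step 6: x=[8.5106] v=[-2.7248]
Step 7: x=[8.1230] v=[-2.5837]
Step 8: x=[7.7849] v=[-2.2537]
Step 9: x=[7.5211] v=[-1.7588]
Step 10: x=[7.3508] v=[-1.1353]
Step 11: x=[7.2865] v=[-0.4288]
Step 12: x=[7.3329] v=[0.3090]
First v>=0 after going negative at step 12, time=1.8000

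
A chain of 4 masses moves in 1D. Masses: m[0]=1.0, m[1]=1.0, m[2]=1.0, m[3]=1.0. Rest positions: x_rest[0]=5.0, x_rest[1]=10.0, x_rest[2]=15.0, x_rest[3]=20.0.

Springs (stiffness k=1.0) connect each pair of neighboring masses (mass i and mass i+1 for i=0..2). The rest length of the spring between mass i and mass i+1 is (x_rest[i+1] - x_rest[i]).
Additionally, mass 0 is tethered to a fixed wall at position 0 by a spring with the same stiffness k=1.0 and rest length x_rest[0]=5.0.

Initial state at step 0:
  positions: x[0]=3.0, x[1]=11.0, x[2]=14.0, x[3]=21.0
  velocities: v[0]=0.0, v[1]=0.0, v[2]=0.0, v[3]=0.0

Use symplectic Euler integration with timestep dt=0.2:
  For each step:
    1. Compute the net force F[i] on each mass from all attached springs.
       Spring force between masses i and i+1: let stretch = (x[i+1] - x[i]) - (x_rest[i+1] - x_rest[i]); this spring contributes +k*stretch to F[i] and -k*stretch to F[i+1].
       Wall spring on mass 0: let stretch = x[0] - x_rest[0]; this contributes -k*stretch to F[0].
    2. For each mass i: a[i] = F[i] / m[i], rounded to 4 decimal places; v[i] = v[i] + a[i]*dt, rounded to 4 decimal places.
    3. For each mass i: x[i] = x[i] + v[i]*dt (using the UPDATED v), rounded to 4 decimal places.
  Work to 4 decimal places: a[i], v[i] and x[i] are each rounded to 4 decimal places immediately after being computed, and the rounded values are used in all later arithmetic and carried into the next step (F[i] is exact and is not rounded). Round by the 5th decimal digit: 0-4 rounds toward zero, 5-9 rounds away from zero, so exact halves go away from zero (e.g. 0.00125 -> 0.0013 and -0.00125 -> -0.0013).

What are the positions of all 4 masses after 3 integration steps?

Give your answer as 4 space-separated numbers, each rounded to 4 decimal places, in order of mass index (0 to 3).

Step 0: x=[3.0000 11.0000 14.0000 21.0000] v=[0.0000 0.0000 0.0000 0.0000]
Step 1: x=[3.2000 10.8000 14.1600 20.9200] v=[1.0000 -1.0000 0.8000 -0.4000]
Step 2: x=[3.5760 10.4304 14.4560 20.7696] v=[1.8800 -1.8480 1.4800 -0.7520]
Step 3: x=[4.0831 9.9476 14.8435 20.5667] v=[2.5357 -2.4138 1.9376 -1.0147]

Answer: 4.0831 9.9476 14.8435 20.5667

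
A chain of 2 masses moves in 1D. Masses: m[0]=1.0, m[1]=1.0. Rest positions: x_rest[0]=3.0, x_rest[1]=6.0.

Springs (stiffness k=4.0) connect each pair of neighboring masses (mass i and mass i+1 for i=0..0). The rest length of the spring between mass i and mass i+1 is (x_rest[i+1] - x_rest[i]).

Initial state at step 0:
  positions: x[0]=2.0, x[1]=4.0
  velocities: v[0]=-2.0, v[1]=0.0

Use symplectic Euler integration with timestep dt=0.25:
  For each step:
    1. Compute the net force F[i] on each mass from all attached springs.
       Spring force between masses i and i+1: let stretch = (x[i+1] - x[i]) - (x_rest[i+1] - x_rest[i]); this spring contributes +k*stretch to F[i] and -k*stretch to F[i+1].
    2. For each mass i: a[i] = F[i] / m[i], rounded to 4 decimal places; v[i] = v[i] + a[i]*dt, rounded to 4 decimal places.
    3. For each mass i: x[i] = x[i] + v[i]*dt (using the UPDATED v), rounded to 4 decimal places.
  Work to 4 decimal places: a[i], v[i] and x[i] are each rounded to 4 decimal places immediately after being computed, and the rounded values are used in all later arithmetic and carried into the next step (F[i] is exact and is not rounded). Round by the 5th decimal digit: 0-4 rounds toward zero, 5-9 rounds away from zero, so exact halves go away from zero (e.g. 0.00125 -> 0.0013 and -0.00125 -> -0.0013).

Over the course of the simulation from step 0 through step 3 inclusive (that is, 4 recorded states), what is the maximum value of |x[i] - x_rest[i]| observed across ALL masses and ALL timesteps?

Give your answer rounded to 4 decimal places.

Step 0: x=[2.0000 4.0000] v=[-2.0000 0.0000]
Step 1: x=[1.2500 4.2500] v=[-3.0000 1.0000]
Step 2: x=[0.5000 4.5000] v=[-3.0000 1.0000]
Step 3: x=[0.0000 4.5000] v=[-2.0000 0.0000]
Max displacement = 3.0000

Answer: 3.0000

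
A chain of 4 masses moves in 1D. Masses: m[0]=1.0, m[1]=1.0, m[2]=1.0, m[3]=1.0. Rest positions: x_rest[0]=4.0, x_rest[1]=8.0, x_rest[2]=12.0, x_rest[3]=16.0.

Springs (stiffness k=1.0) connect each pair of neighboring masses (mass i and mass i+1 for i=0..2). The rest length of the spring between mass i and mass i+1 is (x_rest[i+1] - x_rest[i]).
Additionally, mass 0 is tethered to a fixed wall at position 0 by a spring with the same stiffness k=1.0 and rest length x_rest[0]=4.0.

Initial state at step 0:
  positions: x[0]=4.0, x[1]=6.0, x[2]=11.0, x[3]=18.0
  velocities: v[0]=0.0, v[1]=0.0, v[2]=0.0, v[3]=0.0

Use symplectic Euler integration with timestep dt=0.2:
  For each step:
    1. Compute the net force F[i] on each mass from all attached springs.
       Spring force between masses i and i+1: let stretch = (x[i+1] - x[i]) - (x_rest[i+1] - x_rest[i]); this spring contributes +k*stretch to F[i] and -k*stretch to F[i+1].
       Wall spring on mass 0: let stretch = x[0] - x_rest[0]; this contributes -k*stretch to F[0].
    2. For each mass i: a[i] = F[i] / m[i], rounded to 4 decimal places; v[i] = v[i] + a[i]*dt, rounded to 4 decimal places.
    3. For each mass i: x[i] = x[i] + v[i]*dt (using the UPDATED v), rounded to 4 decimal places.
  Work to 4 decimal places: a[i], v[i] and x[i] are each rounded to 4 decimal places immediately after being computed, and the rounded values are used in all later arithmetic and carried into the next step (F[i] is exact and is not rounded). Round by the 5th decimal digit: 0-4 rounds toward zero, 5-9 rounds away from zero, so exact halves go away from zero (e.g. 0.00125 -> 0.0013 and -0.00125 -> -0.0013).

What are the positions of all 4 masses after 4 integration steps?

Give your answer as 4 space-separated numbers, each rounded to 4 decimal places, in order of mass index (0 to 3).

Step 0: x=[4.0000 6.0000 11.0000 18.0000] v=[0.0000 0.0000 0.0000 0.0000]
Step 1: x=[3.9200 6.1200 11.0800 17.8800] v=[-0.4000 0.6000 0.4000 -0.6000]
Step 2: x=[3.7712 6.3504 11.2336 17.6480] v=[-0.7440 1.1520 0.7680 -1.1600]
Step 3: x=[3.5747 6.6730 11.4484 17.3194] v=[-0.9824 1.6128 1.0742 -1.6429]
Step 4: x=[3.3592 7.0626 11.7071 16.9160] v=[-1.0777 1.9482 1.2933 -2.0171]

Answer: 3.3592 7.0626 11.7071 16.9160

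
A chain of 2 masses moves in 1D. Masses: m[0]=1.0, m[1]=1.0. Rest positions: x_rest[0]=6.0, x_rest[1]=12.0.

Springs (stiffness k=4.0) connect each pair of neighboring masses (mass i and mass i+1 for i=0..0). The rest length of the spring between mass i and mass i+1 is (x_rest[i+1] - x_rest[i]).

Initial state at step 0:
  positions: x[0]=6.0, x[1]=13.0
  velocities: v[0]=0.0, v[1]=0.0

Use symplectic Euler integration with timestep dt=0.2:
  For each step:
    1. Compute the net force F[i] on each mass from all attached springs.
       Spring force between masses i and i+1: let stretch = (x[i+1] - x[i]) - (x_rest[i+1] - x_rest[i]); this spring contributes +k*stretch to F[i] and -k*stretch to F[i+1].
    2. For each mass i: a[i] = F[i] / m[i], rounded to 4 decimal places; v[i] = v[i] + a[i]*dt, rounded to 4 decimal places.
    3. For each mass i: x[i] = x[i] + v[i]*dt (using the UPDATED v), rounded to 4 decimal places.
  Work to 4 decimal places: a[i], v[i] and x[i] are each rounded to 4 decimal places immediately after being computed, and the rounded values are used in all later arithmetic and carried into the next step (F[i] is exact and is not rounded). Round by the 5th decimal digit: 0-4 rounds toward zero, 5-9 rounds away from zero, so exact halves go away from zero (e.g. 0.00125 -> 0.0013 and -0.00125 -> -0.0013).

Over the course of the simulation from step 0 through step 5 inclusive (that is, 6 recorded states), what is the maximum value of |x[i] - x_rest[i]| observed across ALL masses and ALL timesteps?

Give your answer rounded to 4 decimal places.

Answer: 1.0213

Derivation:
Step 0: x=[6.0000 13.0000] v=[0.0000 0.0000]
Step 1: x=[6.1600 12.8400] v=[0.8000 -0.8000]
Step 2: x=[6.4288 12.5712] v=[1.3440 -1.3440]
Step 3: x=[6.7204 12.2796] v=[1.4579 -1.4579]
Step 4: x=[6.9415 12.0585] v=[1.1053 -1.1053]
Step 5: x=[7.0213 11.9787] v=[0.3989 -0.3989]
Max displacement = 1.0213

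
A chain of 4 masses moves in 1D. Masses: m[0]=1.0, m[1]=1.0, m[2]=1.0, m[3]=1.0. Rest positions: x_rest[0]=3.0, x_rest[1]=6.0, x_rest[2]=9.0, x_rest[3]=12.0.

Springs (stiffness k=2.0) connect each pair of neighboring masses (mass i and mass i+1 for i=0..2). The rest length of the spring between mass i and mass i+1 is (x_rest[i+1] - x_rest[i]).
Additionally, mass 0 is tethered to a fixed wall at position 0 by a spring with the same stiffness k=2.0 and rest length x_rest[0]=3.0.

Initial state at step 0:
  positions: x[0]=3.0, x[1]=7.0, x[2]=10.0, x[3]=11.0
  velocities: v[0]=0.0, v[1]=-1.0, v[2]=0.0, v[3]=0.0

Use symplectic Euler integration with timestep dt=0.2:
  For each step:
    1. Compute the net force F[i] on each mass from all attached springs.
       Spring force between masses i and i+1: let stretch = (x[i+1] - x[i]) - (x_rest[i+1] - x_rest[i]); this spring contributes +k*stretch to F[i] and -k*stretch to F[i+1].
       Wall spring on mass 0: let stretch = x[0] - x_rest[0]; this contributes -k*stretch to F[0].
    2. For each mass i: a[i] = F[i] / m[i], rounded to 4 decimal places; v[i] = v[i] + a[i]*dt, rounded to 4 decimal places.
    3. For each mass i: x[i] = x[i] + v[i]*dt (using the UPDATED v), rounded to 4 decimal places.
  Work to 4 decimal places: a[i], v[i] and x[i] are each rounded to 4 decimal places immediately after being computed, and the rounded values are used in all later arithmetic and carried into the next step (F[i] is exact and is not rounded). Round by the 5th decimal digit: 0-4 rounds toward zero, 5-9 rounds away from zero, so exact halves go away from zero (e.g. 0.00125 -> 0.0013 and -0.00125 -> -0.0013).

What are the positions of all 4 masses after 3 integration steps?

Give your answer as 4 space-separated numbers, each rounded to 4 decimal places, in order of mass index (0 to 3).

Step 0: x=[3.0000 7.0000 10.0000 11.0000] v=[0.0000 -1.0000 0.0000 0.0000]
Step 1: x=[3.0800 6.7200 9.8400 11.1600] v=[0.4000 -1.4000 -0.8000 0.8000]
Step 2: x=[3.2048 6.3984 9.5360 11.4544] v=[0.6240 -1.6080 -1.5200 1.4720]
Step 3: x=[3.3287 6.0723 9.1345 11.8353] v=[0.6195 -1.6304 -2.0077 1.9046]

Answer: 3.3287 6.0723 9.1345 11.8353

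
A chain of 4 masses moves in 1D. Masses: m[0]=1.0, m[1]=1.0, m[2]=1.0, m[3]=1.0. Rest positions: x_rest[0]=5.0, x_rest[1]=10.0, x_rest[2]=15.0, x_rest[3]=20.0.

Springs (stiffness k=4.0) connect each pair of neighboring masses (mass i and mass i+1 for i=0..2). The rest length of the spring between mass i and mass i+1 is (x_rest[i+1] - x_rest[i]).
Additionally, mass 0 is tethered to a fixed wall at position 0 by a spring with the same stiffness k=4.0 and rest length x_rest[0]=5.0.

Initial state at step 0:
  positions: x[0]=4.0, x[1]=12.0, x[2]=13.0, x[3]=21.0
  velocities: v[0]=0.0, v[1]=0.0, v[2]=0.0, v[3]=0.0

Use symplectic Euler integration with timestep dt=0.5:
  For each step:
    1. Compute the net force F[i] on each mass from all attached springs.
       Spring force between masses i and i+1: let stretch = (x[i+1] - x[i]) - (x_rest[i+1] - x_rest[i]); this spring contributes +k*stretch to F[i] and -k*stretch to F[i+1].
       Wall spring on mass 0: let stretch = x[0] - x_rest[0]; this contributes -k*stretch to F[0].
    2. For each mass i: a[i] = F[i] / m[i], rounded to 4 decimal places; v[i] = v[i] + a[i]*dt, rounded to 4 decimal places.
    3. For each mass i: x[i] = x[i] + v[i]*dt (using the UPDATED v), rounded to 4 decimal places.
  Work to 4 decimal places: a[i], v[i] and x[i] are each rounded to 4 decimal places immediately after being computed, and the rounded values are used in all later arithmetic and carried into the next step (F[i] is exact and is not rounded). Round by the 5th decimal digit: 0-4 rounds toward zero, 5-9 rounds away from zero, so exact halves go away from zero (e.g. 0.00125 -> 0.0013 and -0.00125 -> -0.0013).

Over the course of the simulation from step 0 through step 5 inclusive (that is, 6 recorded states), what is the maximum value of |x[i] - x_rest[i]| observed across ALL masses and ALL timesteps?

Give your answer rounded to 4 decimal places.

Step 0: x=[4.0000 12.0000 13.0000 21.0000] v=[0.0000 0.0000 0.0000 0.0000]
Step 1: x=[8.0000 5.0000 20.0000 18.0000] v=[8.0000 -14.0000 14.0000 -6.0000]
Step 2: x=[1.0000 16.0000 10.0000 22.0000] v=[-14.0000 22.0000 -20.0000 8.0000]
Step 3: x=[8.0000 6.0000 18.0000 19.0000] v=[14.0000 -20.0000 16.0000 -6.0000]
Step 4: x=[5.0000 10.0000 15.0000 20.0000] v=[-6.0000 8.0000 -6.0000 2.0000]
Step 5: x=[2.0000 14.0000 12.0000 21.0000] v=[-6.0000 8.0000 -6.0000 2.0000]
Max displacement = 6.0000

Answer: 6.0000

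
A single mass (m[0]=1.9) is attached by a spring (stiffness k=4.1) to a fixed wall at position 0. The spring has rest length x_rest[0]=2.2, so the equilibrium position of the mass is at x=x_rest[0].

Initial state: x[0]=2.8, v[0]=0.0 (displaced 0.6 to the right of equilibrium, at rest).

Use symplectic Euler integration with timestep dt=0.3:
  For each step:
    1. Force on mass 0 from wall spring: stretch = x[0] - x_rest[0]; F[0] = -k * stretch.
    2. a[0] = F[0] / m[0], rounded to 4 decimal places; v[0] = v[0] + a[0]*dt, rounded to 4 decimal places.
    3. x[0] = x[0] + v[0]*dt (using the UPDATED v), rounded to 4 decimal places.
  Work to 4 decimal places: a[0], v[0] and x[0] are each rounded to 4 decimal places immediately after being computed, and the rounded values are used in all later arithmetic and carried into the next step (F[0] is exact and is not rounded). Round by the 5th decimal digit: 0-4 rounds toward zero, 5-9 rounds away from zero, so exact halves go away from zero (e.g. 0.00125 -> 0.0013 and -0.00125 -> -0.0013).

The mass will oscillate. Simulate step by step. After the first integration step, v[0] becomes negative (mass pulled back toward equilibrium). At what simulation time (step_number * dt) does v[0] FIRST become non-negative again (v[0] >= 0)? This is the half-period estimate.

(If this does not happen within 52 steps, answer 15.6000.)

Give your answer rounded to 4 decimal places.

Step 0: x=[2.8000] v=[0.0000]
Step 1: x=[2.6835] v=[-0.3884]
Step 2: x=[2.4731] v=[-0.7014]
Step 3: x=[2.2096] v=[-0.8782]
Step 4: x=[1.9443] v=[-0.8844]
Step 5: x=[1.7286] v=[-0.7189]
Step 6: x=[1.6045] v=[-0.4137]
Step 7: x=[1.5960] v=[-0.0282]
Step 8: x=[1.7048] v=[0.3628]
First v>=0 after going negative at step 8, time=2.4000

Answer: 2.4000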